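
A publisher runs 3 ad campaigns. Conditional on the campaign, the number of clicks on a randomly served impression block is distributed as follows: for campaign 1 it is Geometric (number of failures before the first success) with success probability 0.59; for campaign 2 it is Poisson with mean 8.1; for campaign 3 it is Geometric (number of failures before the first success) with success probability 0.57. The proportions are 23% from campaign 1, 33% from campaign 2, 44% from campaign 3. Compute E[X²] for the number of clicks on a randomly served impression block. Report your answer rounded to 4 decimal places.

25.5390

For each component E[X²] = Var + (mean)², giving 1: 1.66073; 2: 73.71; 3: 1.89258.
Overall E[X²] = 0.23·1.66073 + 0.33·73.71 + 0.44·1.89258 = 25.539.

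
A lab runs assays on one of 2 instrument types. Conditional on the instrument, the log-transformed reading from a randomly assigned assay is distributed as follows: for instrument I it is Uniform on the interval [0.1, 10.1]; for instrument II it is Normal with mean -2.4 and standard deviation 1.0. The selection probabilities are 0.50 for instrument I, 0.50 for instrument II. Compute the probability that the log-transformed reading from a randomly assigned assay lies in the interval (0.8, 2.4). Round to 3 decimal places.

Conditional on each instrument, P(0.8 < X < 2.4): I: 0.16; II: 0.000686345.
By total probability, P(0.8 < X < 2.4) = 0.5·0.16 + 0.5·0.000686345 = 0.0803432.

0.080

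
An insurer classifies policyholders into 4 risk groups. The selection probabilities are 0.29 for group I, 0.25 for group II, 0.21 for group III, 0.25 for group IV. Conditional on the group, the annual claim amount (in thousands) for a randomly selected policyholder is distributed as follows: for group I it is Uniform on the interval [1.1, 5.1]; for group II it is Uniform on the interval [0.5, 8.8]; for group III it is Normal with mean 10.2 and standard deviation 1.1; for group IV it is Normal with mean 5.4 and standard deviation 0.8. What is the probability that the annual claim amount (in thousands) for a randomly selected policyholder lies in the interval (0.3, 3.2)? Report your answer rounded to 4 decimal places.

Conditional on each group, P(0.3 < X < 3.2): I: 0.525; II: 0.325301; III: 9.85161e-11; IV: 0.00297976.
By total probability, P(0.3 < X < 3.2) = 0.29·0.525 + 0.25·0.325301 + 0.21·9.85161e-11 + 0.25·0.00297976 = 0.23432.

0.2343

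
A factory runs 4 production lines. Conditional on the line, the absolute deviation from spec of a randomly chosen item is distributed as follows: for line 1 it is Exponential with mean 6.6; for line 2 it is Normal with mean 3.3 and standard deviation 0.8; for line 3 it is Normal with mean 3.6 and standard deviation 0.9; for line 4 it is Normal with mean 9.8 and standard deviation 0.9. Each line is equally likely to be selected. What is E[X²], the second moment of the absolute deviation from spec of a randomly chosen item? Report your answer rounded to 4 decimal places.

For each component E[X²] = Var + (mean)², giving 1: 87.12; 2: 11.53; 3: 13.77; 4: 96.85.
Overall E[X²] = 0.25·87.12 + 0.25·11.53 + 0.25·13.77 + 0.25·96.85 = 52.3175.

52.3175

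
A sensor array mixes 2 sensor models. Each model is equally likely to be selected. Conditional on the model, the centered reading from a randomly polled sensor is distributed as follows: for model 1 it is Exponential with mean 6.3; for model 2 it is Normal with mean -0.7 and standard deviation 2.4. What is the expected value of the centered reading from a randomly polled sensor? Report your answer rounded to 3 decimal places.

2.800

Component means — 1: 6.3; 2: -0.7.
E[X] = 0.5·6.3 + 0.5·-0.7 = 2.8.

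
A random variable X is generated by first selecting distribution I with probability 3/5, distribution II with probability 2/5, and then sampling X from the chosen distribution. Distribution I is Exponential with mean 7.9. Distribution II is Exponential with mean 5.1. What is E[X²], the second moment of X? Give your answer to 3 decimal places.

For each component E[X²] = Var + (mean)², giving I: 124.82; II: 52.02.
Overall E[X²] = 0.6·124.82 + 0.4·52.02 = 95.7.

95.700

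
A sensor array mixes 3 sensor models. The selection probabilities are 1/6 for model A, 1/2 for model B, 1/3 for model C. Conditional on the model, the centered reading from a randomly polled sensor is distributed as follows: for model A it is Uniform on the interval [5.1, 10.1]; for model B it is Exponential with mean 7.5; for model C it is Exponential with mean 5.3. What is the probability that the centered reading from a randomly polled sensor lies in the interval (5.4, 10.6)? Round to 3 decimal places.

Conditional on each model, P(5.4 < X < 10.6): A: 0.94; B: 0.243421; C: 0.225668.
By total probability, P(5.4 < X < 10.6) = 0.166667·0.94 + 0.5·0.243421 + 0.333333·0.225668 = 0.3536.

0.354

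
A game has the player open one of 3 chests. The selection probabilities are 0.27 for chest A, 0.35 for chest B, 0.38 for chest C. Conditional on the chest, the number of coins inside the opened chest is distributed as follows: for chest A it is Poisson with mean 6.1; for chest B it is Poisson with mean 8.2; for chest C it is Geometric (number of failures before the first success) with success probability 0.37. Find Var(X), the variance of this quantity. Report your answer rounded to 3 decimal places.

14.281

Per component, A: μ=6.1, E[X²]=43.31; B: μ=8.2, E[X²]=75.44; C: μ=1.7027, E[X²]=7.5011.
E[X] = 0.27·6.1 + 0.35·8.2 + 0.38·1.7027 = 5.16403.
E[X²] = 0.27·43.31 + 0.35·75.44 + 0.38·7.5011 = 40.9481.
Var(X) = E[X²] − (E[X])² = 40.9481 − 26.6672 = 14.2809.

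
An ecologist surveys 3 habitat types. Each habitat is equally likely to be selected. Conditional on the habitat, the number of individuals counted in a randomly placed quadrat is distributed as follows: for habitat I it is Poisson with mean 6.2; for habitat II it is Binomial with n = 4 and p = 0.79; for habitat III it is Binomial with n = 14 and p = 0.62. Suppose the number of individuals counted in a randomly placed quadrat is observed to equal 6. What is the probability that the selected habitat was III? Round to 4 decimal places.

Likelihoods P(X=6 | ·): I: 0.1601; II: 0; III: 0.0741608.
Posterior ∝ prior × likelihood. Numerator for III: 0.333333·0.0741608 = 0.0247203.
Normalizing constant: 0.333333·0.1601 + 0.333333·0 + 0.333333·0.0741608 = 0.078087.
P(III | observation) = 0.0247203 / 0.078087 = 0.316573.

0.3166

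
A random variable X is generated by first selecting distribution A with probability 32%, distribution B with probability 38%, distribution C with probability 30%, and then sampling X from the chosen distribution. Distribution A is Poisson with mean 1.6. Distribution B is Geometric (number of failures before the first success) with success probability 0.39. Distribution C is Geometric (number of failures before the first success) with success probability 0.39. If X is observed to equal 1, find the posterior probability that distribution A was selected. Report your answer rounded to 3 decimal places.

0.390

Likelihoods P(X=1 | ·): A: 0.323034; B: 0.2379; C: 0.2379.
Posterior ∝ prior × likelihood. Numerator for A: 0.32·0.323034 = 0.103371.
Normalizing constant: 0.32·0.323034 + 0.38·0.2379 + 0.3·0.2379 = 0.265143.
P(A | observation) = 0.103371 / 0.265143 = 0.389869.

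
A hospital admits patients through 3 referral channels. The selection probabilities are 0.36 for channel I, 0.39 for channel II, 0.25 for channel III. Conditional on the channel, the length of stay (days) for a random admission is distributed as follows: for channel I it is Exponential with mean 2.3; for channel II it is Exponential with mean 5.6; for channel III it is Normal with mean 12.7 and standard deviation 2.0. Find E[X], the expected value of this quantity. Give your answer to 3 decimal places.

6.187

Component means — I: 2.3; II: 5.6; III: 12.7.
E[X] = 0.36·2.3 + 0.39·5.6 + 0.25·12.7 = 6.187.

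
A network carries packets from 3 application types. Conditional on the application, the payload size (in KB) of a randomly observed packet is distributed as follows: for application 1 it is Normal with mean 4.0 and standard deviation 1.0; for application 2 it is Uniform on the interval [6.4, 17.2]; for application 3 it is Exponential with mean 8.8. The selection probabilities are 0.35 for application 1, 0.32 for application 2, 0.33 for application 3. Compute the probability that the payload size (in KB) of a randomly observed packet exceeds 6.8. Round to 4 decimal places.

Conditional on each application, P(X > 6.8): 1: 0.00255513; 2: 0.962963; 3: 0.461752.
By total probability, P(X > 6.8) = 0.35·0.00255513 + 0.32·0.962963 + 0.33·0.461752 = 0.461421.

0.4614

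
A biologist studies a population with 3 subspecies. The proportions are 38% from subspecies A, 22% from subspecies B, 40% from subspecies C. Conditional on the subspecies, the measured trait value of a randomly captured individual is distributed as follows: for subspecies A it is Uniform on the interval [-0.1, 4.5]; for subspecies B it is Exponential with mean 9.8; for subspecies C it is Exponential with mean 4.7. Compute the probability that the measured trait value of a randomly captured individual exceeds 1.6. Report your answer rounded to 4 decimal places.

0.7110

Conditional on each subspecies, P(X > 1.6): A: 0.630435; B: 0.849366; C: 0.711468.
By total probability, P(X > 1.6) = 0.38·0.630435 + 0.22·0.849366 + 0.4·0.711468 = 0.711013.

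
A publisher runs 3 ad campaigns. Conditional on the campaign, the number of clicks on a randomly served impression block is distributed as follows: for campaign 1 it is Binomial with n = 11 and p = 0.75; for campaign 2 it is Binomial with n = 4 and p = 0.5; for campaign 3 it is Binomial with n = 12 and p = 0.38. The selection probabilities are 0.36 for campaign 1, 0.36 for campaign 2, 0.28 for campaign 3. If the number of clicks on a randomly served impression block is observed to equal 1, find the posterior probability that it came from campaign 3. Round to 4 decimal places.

0.0687

Likelihoods P(X=1 | ·): 1: 7.86781e-06; 2: 0.25; 3: 0.0237287.
Posterior ∝ prior × likelihood. Numerator for 3: 0.28·0.0237287 = 0.00664403.
Normalizing constant: 0.36·7.86781e-06 + 0.36·0.25 + 0.28·0.0237287 = 0.0966469.
P(3 | observation) = 0.00664403 / 0.0966469 = 0.0687454.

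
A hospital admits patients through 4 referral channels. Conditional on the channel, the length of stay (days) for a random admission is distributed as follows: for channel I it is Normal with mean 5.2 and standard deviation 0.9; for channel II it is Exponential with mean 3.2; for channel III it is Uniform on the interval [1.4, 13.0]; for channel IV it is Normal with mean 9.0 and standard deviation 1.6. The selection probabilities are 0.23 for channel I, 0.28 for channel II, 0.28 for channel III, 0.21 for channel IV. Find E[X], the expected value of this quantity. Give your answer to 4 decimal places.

Component means — I: 5.2; II: 3.2; III: 7.2; IV: 9.
E[X] = 0.23·5.2 + 0.28·3.2 + 0.28·7.2 + 0.21·9 = 5.998.

5.9980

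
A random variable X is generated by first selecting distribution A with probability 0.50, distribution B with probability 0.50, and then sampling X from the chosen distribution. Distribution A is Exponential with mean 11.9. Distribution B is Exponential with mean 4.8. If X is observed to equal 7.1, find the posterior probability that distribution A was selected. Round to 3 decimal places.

0.494

Likelihoods f(7.1 | ·): A: 0.0462739; B: 0.0474641.
Posterior ∝ prior × likelihood. Numerator for A: 0.5·0.0462739 = 0.023137.
Normalizing constant: 0.5·0.0462739 + 0.5·0.0474641 = 0.046869.
P(A | observation) = 0.023137 / 0.046869 = 0.493652.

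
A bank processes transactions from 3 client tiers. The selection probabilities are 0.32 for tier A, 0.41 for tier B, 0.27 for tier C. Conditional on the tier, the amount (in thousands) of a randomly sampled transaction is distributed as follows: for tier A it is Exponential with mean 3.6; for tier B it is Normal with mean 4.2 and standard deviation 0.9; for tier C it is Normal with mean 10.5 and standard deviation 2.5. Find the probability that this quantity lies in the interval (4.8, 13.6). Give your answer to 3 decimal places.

0.418

Conditional on each tier, P(4.8 < X < 13.6): A: 0.240724; B: 0.252493; C: 0.881208.
By total probability, P(4.8 < X < 13.6) = 0.32·0.240724 + 0.41·0.252493 + 0.27·0.881208 = 0.41848.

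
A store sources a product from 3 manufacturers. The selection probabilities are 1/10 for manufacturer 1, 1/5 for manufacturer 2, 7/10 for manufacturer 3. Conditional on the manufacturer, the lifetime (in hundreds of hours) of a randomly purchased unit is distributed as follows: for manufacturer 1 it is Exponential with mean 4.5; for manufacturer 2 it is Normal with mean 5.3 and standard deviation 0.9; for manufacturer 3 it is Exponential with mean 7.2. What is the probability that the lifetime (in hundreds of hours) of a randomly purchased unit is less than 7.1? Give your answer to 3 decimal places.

0.714

Conditional on each manufacturer, P(X < 7.1): 1: 0.793567; 2: 0.97725; 3: 0.626975.
By total probability, P(X < 7.1) = 0.1·0.793567 + 0.2·0.97725 + 0.7·0.626975 = 0.713689.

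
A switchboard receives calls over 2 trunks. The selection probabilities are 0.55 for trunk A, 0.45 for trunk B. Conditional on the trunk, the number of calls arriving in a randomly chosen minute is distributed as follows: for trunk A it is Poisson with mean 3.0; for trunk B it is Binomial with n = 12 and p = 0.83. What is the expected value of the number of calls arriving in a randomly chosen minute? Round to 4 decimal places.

6.1320

Component means — A: 3; B: 9.96.
E[X] = 0.55·3 + 0.45·9.96 = 6.132.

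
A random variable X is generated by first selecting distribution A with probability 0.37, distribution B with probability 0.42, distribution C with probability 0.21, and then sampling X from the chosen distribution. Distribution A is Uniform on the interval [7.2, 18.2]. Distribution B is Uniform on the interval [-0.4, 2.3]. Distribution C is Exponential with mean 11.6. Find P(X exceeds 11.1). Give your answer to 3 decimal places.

0.319

Conditional on each component, P(X > 11.1): A: 0.645455; B: 0; C: 0.384083.
By total probability, P(X > 11.1) = 0.37·0.645455 + 0.42·0 + 0.21·0.384083 = 0.319476.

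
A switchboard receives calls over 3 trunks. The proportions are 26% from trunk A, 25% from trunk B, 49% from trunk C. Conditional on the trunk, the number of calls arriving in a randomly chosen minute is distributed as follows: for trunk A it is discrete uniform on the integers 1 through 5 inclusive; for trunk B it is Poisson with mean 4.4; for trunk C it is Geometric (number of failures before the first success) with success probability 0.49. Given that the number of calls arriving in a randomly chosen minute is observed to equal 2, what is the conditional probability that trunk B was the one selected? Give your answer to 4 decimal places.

Likelihoods P(X=2 | ·): A: 0.2; B: 0.118845; C: 0.127449.
Posterior ∝ prior × likelihood. Numerator for B: 0.25·0.118845 = 0.0297112.
Normalizing constant: 0.26·0.2 + 0.25·0.118845 + 0.49·0.127449 = 0.144161.
P(B | observation) = 0.0297112 / 0.144161 = 0.206097.

0.2061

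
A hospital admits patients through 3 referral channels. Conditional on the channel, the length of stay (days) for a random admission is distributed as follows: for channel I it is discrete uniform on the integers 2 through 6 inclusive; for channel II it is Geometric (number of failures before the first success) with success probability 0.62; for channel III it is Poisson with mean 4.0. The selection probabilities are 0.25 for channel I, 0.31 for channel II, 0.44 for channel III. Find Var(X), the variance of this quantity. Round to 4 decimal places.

Per component, I: μ=4, E[X²]=18; II: μ=0.612903, E[X²]=1.3642; III: μ=4, E[X²]=20.
E[X] = 0.25·4 + 0.31·0.612903 + 0.44·4 = 2.95.
E[X²] = 0.25·18 + 0.31·1.3642 + 0.44·20 = 13.7229.
Var(X) = E[X²] − (E[X])² = 13.7229 − 8.7025 = 5.0204.

5.0204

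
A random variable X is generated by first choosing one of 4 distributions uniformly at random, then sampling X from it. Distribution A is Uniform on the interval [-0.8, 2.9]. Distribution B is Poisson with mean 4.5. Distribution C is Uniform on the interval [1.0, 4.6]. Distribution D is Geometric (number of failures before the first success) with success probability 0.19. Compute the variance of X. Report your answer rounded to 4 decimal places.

9.1881

Per component, A: μ=1.05, E[X²]=2.24333; B: μ=4.5, E[X²]=24.75; C: μ=2.8, E[X²]=8.92; D: μ=4.26316, E[X²]=40.6122.
E[X] = 0.25·1.05 + 0.25·4.5 + 0.25·2.8 + 0.25·4.26316 = 3.15329.
E[X²] = 0.25·2.24333 + 0.25·24.75 + 0.25·8.92 + 0.25·40.6122 = 19.1314.
Var(X) = E[X²] − (E[X])² = 19.1314 − 9.94323 = 9.18815.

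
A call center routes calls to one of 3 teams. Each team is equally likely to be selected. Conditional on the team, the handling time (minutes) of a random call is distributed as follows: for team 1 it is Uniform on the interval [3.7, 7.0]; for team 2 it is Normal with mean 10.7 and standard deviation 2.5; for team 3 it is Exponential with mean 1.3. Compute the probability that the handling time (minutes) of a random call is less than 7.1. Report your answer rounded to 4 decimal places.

0.6902

Conditional on each team, P(X < 7.1): 1: 1; 2: 0.0749337; 3: 0.995753.
By total probability, P(X < 7.1) = 0.333333·1 + 0.333333·0.0749337 + 0.333333·0.995753 = 0.690229.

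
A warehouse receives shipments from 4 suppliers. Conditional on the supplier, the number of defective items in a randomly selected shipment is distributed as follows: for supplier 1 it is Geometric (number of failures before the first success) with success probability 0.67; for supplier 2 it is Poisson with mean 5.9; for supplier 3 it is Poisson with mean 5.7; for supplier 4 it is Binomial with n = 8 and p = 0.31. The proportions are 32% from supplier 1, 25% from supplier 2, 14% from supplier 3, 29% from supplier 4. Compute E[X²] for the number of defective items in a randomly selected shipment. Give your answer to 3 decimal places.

18.117

For each component E[X²] = Var + (mean)², giving 1: 0.977723; 2: 40.71; 3: 38.19; 4: 7.8616.
Overall E[X²] = 0.32·0.977723 + 0.25·40.71 + 0.14·38.19 + 0.29·7.8616 = 18.1168.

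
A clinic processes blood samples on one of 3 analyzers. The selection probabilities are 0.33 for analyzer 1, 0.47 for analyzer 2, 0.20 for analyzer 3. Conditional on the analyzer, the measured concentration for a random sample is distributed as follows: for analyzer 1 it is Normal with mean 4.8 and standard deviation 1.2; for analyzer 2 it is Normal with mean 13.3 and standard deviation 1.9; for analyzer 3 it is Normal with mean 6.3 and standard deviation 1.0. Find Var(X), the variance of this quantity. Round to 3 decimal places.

18.332

Per component, 1: μ=4.8, E[X²]=24.48; 2: μ=13.3, E[X²]=180.5; 3: μ=6.3, E[X²]=40.69.
E[X] = 0.33·4.8 + 0.47·13.3 + 0.2·6.3 = 9.095.
E[X²] = 0.33·24.48 + 0.47·180.5 + 0.2·40.69 = 101.051.
Var(X) = E[X²] − (E[X])² = 101.051 − 82.719 = 18.3324.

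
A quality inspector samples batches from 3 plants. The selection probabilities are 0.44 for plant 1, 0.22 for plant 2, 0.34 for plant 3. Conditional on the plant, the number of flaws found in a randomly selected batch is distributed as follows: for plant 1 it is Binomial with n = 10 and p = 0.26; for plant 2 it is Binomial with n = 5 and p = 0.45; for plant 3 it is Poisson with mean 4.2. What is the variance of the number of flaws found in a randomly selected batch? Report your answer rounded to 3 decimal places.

3.226

Per component, 1: μ=2.6, E[X²]=8.684; 2: μ=2.25, E[X²]=6.3; 3: μ=4.2, E[X²]=21.84.
E[X] = 0.44·2.6 + 0.22·2.25 + 0.34·4.2 = 3.067.
E[X²] = 0.44·8.684 + 0.22·6.3 + 0.34·21.84 = 12.6326.
Var(X) = E[X²] − (E[X])² = 12.6326 − 9.40649 = 3.22607.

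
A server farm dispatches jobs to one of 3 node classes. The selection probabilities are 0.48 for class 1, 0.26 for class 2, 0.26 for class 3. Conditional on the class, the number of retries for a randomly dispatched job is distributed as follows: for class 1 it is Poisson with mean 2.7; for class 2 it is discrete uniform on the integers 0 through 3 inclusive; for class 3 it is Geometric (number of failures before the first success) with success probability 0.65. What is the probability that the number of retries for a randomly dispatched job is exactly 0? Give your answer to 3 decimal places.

0.266

Conditional on each class, P(X = 0): 1: 0.0672055; 2: 0.25; 3: 0.65.
By total probability, P(X = 0) = 0.48·0.0672055 + 0.26·0.25 + 0.26·0.65 = 0.266259.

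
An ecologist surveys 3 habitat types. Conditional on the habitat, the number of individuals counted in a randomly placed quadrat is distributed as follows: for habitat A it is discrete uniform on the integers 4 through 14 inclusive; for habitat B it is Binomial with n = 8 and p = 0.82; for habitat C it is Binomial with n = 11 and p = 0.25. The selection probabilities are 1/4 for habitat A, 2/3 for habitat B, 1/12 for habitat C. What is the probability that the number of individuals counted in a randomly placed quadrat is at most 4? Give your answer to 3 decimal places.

0.123

Conditional on each habitat, P(X ≤ 4): A: 0.0909091; B: 0.0397393; C: 0.885374.
By total probability, P(X ≤ 4) = 0.25·0.0909091 + 0.666667·0.0397393 + 0.0833333·0.885374 = 0.123001.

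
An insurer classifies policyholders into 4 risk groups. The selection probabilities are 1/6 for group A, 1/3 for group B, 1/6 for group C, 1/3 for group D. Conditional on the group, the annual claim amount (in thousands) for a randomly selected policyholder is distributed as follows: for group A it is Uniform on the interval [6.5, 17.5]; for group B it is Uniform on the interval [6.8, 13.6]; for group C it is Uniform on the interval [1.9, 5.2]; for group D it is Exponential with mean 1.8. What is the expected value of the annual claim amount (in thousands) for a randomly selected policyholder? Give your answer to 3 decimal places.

Component means — A: 12; B: 10.2; C: 3.55; D: 1.8.
E[X] = 0.166667·12 + 0.333333·10.2 + 0.166667·3.55 + 0.333333·1.8 = 6.59167.

6.592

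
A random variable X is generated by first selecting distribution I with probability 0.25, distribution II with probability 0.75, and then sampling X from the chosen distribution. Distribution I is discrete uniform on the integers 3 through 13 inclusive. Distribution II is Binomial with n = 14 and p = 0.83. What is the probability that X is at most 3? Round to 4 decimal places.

0.0227

Conditional on each component, P(X ≤ 3): I: 0.0909091; II: 7.50995e-07.
By total probability, P(X ≤ 3) = 0.25·0.0909091 + 0.75·7.50995e-07 = 0.0227278.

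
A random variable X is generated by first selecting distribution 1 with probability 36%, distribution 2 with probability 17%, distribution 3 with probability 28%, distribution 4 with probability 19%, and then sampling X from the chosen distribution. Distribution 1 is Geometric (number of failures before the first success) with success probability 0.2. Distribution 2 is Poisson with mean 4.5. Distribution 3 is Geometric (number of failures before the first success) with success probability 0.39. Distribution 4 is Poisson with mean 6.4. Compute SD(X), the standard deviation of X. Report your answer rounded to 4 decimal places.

3.6170

Per component, 1: μ=4, E[X²]=36; 2: μ=4.5, E[X²]=24.75; 3: μ=1.5641, E[X²]=6.45694; 4: μ=6.4, E[X²]=47.36.
E[X] = 0.36·4 + 0.17·4.5 + 0.28·1.5641 + 0.19·6.4 = 3.85895.
E[X²] = 0.36·36 + 0.17·24.75 + 0.28·6.45694 + 0.19·47.36 = 27.9738.
Var(X) = E[X²] − (E[X])² = 27.9738 − 14.8915 = 13.0824.
SD(X) = √13.0824 = 3.61695.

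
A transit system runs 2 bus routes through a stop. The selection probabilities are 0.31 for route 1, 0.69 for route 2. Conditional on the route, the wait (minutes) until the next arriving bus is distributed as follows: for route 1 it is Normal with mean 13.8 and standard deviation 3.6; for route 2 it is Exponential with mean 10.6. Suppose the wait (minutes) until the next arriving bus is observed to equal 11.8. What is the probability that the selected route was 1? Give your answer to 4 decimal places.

0.5793

Likelihoods f(11.8 | ·): 1: 0.0949701; 2: 0.0309909.
Posterior ∝ prior × likelihood. Numerator for 1: 0.31·0.0949701 = 0.0294407.
Normalizing constant: 0.31·0.0949701 + 0.69·0.0309909 = 0.0508244.
P(1 | observation) = 0.0294407 / 0.0508244 = 0.579263.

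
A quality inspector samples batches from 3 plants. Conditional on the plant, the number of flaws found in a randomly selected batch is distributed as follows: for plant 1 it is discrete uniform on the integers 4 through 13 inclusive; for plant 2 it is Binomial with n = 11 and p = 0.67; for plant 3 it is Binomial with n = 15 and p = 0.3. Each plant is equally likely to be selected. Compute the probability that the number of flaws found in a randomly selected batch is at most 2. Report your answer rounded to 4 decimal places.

Conditional on each plant, P(X ≤ 2): 1: 0; 2: 0.00126381; 3: 0.126828.
By total probability, P(X ≤ 2) = 0.333333·0 + 0.333333·0.00126381 + 0.333333·0.126828 = 0.0426972.

0.0427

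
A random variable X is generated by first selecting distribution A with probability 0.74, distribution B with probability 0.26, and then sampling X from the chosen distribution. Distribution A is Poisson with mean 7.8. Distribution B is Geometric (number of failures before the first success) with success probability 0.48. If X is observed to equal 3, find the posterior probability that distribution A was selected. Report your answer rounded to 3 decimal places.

0.577

Likelihoods P(X=3 | ·): A: 0.0324068; B: 0.0674918.
Posterior ∝ prior × likelihood. Numerator for A: 0.74·0.0324068 = 0.023981.
Normalizing constant: 0.74·0.0324068 + 0.26·0.0674918 = 0.0415289.
P(A | observation) = 0.023981 / 0.0415289 = 0.577454.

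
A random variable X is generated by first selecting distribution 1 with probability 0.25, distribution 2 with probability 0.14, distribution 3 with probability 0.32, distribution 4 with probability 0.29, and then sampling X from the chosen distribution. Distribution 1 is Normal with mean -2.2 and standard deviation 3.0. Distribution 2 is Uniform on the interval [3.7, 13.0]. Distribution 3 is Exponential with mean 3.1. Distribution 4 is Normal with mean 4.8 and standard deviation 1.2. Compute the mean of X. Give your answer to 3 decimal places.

3.003

Component means — 1: -2.2; 2: 8.35; 3: 3.1; 4: 4.8.
E[X] = 0.25·-2.2 + 0.14·8.35 + 0.32·3.1 + 0.29·4.8 = 3.003.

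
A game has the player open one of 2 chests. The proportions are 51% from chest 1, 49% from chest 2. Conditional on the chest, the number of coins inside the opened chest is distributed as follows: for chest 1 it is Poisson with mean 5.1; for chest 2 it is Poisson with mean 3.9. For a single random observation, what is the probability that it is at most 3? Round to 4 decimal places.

Conditional on each chest, P(X ≤ 3): 1: 0.251268; 2: 0.453247.
By total probability, P(X ≤ 3) = 0.51·0.251268 + 0.49·0.453247 = 0.350238.

0.3502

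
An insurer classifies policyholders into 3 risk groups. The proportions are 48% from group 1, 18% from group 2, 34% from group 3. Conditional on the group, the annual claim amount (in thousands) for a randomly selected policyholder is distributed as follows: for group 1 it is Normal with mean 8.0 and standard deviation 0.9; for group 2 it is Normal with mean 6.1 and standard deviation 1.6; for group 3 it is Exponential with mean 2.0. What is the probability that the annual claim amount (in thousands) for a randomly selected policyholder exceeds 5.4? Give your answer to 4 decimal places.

Conditional on each group, P(X > 5.4): 1: 0.998067; 2: 0.669126; 3: 0.0672055.
By total probability, P(X > 5.4) = 0.48·0.998067 + 0.18·0.669126 + 0.34·0.0672055 = 0.622365.

0.6224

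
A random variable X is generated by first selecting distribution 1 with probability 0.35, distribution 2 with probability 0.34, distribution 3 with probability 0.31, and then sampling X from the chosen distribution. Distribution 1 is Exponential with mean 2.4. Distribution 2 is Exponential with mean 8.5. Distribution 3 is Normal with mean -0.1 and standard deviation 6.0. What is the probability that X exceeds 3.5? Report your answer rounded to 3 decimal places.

0.392

Conditional on each component, P(X > 3.5): 1: 0.232624; 2: 0.66248; 3: 0.274253.
By total probability, P(X > 3.5) = 0.35·0.232624 + 0.34·0.66248 + 0.31·0.274253 = 0.39168.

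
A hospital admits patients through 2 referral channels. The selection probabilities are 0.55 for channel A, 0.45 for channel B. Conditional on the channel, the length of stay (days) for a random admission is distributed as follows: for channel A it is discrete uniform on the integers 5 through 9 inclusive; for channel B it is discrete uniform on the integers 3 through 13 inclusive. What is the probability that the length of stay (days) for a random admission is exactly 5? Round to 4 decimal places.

0.1509

Conditional on each channel, P(X = 5): A: 0.2; B: 0.0909091.
By total probability, P(X = 5) = 0.55·0.2 + 0.45·0.0909091 = 0.150909.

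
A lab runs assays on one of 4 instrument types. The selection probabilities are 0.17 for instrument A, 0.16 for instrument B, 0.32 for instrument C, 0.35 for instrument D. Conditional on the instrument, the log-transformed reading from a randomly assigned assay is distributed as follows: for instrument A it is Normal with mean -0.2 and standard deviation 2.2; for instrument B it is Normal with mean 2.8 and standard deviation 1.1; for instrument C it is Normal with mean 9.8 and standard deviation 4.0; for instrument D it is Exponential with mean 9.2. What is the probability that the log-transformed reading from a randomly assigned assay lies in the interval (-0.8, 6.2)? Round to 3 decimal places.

Conditional on each instrument, P(-0.8 < X < 6.2): A: 0.605656; B: 0.99847; C: 0.180036; D: 0.49029.
By total probability, P(-0.8 < X < 6.2) = 0.17·0.605656 + 0.16·0.99847 + 0.32·0.180036 + 0.35·0.49029 = 0.49193.

0.492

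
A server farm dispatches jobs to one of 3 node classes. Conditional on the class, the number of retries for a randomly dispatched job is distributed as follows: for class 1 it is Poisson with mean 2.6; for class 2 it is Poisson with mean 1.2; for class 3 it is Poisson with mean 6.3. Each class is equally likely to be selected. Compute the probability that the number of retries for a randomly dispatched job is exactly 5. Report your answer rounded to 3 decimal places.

0.077

Conditional on each class, P(X = 5): 1: 0.0735394; 2: 0.00624556; 3: 0.151868.
By total probability, P(X = 5) = 0.333333·0.0735394 + 0.333333·0.00624556 + 0.333333·0.151868 = 0.0772176.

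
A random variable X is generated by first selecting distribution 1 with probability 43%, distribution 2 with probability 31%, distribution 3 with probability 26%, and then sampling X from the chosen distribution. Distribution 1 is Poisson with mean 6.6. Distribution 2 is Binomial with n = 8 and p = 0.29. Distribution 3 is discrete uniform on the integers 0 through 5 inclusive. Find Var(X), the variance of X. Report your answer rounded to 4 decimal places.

8.4308

Per component, 1: μ=6.6, E[X²]=50.16; 2: μ=2.32, E[X²]=7.0296; 3: μ=2.5, E[X²]=9.16667.
E[X] = 0.43·6.6 + 0.31·2.32 + 0.26·2.5 = 4.2072.
E[X²] = 0.43·50.16 + 0.31·7.0296 + 0.26·9.16667 = 26.1313.
Var(X) = E[X²] − (E[X])² = 26.1313 − 17.7005 = 8.43078.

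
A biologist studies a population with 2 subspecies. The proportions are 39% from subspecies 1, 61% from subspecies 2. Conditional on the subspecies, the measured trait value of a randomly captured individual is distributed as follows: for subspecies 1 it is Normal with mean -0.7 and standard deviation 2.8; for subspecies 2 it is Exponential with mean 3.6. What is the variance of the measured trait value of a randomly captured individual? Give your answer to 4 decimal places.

Per component, 1: μ=-0.7, E[X²]=8.33; 2: μ=3.6, E[X²]=25.92.
E[X] = 0.39·-0.7 + 0.61·3.6 = 1.923.
E[X²] = 0.39·8.33 + 0.61·25.92 = 19.0599.
Var(X) = E[X²] − (E[X])² = 19.0599 − 3.69793 = 15.362.

15.3620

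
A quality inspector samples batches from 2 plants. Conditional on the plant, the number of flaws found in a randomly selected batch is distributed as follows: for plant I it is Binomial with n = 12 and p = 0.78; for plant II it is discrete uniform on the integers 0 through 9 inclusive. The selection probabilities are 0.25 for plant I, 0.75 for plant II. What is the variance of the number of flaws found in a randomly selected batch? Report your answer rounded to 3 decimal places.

11.131

Per component, I: μ=9.36, E[X²]=89.6688; II: μ=4.5, E[X²]=28.5.
E[X] = 0.25·9.36 + 0.75·4.5 = 5.715.
E[X²] = 0.25·89.6688 + 0.75·28.5 = 43.7922.
Var(X) = E[X²] − (E[X])² = 43.7922 − 32.6612 = 11.131.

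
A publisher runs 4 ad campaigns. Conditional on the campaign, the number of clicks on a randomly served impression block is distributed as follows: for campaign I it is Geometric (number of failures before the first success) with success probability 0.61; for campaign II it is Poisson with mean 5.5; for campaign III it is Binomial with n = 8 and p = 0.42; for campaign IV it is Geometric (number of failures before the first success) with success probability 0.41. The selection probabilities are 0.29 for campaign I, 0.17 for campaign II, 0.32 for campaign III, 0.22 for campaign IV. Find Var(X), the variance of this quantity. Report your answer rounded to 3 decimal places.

5.653

Per component, I: μ=0.639344, E[X²]=1.45687; II: μ=5.5, E[X²]=35.75; III: μ=3.36, E[X²]=13.2384; IV: μ=1.43902, E[X²]=5.58061.
E[X] = 0.29·0.639344 + 0.17·5.5 + 0.32·3.36 + 0.22·1.43902 = 2.5122.
E[X²] = 0.29·1.45687 + 0.17·35.75 + 0.32·13.2384 + 0.22·5.58061 = 11.964.
Var(X) = E[X²] − (E[X])² = 11.964 − 6.31112 = 5.65289.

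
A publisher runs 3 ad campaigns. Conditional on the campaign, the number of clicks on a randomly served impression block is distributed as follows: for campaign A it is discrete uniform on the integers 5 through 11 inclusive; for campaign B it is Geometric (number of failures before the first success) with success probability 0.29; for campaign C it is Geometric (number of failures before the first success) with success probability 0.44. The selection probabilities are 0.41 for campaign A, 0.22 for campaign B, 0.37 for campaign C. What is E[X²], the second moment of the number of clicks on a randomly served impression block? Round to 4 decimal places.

For each component E[X²] = Var + (mean)², giving A: 68; B: 14.4364; C: 4.5124.
Overall E[X²] = 0.41·68 + 0.22·14.4364 + 0.37·4.5124 = 32.7256.

32.7256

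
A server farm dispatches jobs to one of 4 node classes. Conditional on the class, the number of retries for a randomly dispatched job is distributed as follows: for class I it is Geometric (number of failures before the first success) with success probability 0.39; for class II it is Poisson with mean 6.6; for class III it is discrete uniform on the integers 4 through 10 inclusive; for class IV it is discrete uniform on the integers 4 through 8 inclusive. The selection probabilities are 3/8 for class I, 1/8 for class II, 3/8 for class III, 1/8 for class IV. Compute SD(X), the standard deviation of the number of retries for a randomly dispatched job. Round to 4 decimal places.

3.2257

Per component, I: μ=1.5641, E[X²]=6.45694; II: μ=6.6, E[X²]=50.16; III: μ=7, E[X²]=53; IV: μ=6, E[X²]=38.
E[X] = 0.375·1.5641 + 0.125·6.6 + 0.375·7 + 0.125·6 = 4.78654.
E[X²] = 0.375·6.45694 + 0.125·50.16 + 0.375·53 + 0.125·38 = 33.3164.
Var(X) = E[X²] − (E[X])² = 33.3164 − 22.911 = 10.4054.
SD(X) = √10.4054 = 3.22574.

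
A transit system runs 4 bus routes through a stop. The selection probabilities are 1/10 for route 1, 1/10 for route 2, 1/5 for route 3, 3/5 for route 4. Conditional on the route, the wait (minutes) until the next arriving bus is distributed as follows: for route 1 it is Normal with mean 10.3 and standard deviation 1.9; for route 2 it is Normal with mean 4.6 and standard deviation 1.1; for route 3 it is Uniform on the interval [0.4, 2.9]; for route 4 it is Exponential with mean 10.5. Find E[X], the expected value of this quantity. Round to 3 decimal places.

Component means — 1: 10.3; 2: 4.6; 3: 1.65; 4: 10.5.
E[X] = 0.1·10.3 + 0.1·4.6 + 0.2·1.65 + 0.6·10.5 = 8.12.

8.120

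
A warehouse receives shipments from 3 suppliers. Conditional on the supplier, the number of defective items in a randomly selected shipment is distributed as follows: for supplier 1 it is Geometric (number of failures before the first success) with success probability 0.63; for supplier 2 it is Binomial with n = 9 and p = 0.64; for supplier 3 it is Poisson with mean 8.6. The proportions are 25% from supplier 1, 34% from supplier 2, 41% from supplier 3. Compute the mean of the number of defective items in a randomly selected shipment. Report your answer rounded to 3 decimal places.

Component means — 1: 0.587302; 2: 5.76; 3: 8.6.
E[X] = 0.25·0.587302 + 0.34·5.76 + 0.41·8.6 = 5.63123.

5.631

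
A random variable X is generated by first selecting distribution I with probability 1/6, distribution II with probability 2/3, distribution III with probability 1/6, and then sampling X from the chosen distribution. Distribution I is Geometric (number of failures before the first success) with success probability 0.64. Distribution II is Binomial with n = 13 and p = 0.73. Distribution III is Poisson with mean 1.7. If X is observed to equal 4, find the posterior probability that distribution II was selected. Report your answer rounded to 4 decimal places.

Likelihoods P(X=4 | ·): I: 0.0107495; II: 0.00154836; III: 0.0635746.
Posterior ∝ prior × likelihood. Numerator for II: 0.666667·0.00154836 = 0.00103224.
Normalizing constant: 0.166667·0.0107495 + 0.666667·0.00154836 + 0.166667·0.0635746 = 0.0134196.
P(II | observation) = 0.00103224 / 0.0134196 = 0.0769202.

0.0769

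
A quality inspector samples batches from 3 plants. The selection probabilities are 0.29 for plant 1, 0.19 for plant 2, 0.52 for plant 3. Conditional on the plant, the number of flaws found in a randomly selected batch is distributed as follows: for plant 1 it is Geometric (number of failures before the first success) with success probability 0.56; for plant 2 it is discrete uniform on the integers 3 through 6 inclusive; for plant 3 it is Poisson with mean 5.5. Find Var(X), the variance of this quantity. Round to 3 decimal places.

7.715

Per component, 1: μ=0.785714, E[X²]=2.02041; 2: μ=4.5, E[X²]=21.5; 3: μ=5.5, E[X²]=35.75.
E[X] = 0.29·0.785714 + 0.19·4.5 + 0.52·5.5 = 3.94286.
E[X²] = 0.29·2.02041 + 0.19·21.5 + 0.52·35.75 = 23.2609.
Var(X) = E[X²] − (E[X])² = 23.2609 − 15.5461 = 7.7148.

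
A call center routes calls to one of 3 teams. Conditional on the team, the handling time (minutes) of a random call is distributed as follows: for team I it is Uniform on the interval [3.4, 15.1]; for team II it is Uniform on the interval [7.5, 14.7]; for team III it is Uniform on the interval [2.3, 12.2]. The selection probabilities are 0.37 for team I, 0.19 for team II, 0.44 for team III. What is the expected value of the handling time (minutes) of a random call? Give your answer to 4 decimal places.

8.7215

Component means — I: 9.25; II: 11.1; III: 7.25.
E[X] = 0.37·9.25 + 0.19·11.1 + 0.44·7.25 = 8.7215.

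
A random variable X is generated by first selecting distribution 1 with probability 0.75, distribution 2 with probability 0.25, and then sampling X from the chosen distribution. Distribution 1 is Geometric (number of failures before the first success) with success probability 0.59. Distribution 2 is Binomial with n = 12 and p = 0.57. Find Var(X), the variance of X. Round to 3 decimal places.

8.699

Per component, 1: μ=0.694915, E[X²]=1.66073; 2: μ=6.84, E[X²]=49.7268.
E[X] = 0.75·0.694915 + 0.25·6.84 = 2.23119.
E[X²] = 0.75·1.66073 + 0.25·49.7268 = 13.6772.
Var(X) = E[X²] − (E[X])² = 13.6772 − 4.97819 = 8.69905.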